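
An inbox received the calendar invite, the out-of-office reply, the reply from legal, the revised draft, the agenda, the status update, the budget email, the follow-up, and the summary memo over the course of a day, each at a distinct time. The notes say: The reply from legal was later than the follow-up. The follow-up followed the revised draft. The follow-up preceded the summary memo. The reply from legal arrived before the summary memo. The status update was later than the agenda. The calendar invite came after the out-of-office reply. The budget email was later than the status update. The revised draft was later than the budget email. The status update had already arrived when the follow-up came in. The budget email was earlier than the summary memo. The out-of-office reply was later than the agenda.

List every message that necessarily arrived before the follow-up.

the agenda, the budget email, the revised draft, the status update

Directly stated before the follow-up: the revised draft and the status update.
The agenda reaches the follow-up via the agenda → the status update → the follow-up.
The budget email reaches the follow-up via the budget email → the revised draft → the follow-up.
No chain forces the calendar invite (or any of the others) ahead of the follow-up.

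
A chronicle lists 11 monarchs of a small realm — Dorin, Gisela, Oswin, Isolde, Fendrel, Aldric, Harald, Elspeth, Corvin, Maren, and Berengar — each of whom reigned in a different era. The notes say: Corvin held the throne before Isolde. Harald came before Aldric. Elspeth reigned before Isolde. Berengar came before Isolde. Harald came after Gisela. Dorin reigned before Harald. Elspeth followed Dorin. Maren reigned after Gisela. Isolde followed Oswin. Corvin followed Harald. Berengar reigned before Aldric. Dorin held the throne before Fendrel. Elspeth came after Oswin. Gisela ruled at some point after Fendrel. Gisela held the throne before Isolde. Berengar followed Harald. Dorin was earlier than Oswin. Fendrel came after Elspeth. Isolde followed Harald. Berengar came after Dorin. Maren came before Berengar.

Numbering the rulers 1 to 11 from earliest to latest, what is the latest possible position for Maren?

8

Maren must come before Aldric, Berengar, and Isolde — 3 rulers forced after them.
Everything else can be placed before Maren in some valid order, so Maren can sit as late as position 11 − 3 = 8.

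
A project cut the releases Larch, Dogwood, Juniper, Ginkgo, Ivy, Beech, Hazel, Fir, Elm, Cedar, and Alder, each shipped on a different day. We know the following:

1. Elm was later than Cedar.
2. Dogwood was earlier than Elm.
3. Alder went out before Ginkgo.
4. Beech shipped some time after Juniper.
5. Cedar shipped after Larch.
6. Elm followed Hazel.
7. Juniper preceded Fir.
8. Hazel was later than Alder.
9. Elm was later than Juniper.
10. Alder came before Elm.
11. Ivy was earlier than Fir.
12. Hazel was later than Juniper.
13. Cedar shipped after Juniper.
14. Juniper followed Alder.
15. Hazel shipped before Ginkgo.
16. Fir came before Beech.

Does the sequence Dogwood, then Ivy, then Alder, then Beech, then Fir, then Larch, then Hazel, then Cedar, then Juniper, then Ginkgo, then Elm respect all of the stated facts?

no

The constraints require Juniper before Hazel, but in the proposed sequence Hazel appears ahead of Juniper. That one violation is enough.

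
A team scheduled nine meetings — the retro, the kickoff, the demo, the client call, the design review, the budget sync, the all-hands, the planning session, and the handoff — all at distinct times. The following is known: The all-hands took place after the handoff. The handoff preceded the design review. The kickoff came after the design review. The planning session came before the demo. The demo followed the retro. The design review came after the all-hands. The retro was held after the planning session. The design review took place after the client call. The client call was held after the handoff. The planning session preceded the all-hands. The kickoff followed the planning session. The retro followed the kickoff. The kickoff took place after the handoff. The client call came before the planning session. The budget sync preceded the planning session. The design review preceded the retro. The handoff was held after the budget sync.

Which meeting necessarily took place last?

Every other meeting has a chain of constraints placing it before the demo, so the demo is last.

the demo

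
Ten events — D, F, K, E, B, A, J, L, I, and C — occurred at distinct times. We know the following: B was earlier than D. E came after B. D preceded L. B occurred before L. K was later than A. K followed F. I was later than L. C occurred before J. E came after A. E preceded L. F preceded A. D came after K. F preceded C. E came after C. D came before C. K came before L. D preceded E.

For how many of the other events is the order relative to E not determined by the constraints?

Forced before E: A, B, C, D, F, and K; forced after E: I and L.
That leaves J with no forced order relative to E — 1.

1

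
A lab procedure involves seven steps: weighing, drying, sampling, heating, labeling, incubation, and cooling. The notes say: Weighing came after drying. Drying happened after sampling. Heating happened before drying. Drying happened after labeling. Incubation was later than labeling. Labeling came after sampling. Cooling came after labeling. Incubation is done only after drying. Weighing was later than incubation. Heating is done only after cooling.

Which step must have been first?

sampling

Sampling has a chain of constraints placing it before every other step, so sampling must be first.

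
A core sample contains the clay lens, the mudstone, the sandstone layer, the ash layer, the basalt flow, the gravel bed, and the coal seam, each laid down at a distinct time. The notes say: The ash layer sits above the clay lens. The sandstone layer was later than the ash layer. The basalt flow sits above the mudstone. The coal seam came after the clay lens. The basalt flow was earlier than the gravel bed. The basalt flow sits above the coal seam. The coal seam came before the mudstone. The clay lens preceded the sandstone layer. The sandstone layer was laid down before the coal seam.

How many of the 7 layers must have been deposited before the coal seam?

3

Directly stated before the coal seam: the clay lens and the sandstone layer.
The ash layer reaches the coal seam via the ash layer → the sandstone layer → the coal seam.
No chain forces the mudstone (or any of the others) ahead of the coal seam.
That's the ash layer, the clay lens, and the sandstone layer — 3 in all.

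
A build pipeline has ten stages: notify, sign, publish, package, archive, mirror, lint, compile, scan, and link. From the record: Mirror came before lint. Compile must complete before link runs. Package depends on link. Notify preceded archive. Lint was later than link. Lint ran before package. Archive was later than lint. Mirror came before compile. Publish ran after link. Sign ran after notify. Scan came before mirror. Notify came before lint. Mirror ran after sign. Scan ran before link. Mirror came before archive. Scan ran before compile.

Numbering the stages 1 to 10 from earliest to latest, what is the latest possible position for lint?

Lint must come before archive and package — 2 stages forced after it.
Everything else can be placed before lint in some valid order, so lint can sit as late as position 10 − 2 = 8.

8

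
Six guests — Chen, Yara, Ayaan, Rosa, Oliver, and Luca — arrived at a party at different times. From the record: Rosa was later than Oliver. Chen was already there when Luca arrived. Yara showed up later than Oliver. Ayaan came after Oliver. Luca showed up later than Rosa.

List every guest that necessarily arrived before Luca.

Chen, Oliver, Rosa

Directly stated before Luca: Chen and Rosa.
Oliver reaches Luca via Oliver → Rosa → Luca.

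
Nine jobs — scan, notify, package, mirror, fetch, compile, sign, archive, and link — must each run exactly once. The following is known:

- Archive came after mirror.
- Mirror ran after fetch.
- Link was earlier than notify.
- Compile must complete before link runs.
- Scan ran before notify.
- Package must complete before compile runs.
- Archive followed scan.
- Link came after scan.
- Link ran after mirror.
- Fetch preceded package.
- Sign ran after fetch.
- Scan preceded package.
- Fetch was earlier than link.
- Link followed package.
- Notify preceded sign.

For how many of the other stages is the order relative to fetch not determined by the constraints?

1

Forced after fetch: archive, compile, link, mirror, notify, package, and sign.
That leaves scan with no forced order relative to fetch — 1.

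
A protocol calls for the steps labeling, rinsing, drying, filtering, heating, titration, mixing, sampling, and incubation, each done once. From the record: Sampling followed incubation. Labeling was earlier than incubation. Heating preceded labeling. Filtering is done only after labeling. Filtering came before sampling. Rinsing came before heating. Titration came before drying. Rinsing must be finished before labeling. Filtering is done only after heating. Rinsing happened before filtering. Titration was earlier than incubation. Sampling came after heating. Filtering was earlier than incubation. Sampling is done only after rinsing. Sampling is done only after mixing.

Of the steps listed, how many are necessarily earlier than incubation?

Directly stated before incubation: filtering, labeling, and titration.
Heating reaches incubation via heating → filtering → incubation.
Rinsing reaches incubation via rinsing → filtering → incubation.
That's filtering, heating, labeling, rinsing, and titration — 5 in all.

5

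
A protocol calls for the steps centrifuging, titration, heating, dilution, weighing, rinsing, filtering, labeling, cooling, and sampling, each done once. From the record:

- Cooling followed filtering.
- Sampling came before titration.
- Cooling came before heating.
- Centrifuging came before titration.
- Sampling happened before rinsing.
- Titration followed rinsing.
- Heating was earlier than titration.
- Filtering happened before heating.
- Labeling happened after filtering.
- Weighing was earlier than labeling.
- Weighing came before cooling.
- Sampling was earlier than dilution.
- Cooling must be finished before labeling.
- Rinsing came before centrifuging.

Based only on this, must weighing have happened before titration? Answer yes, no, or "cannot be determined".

yes

Chain the constraints: weighing → cooling → heating → titration. Each link is directly stated, so weighing comes before titration.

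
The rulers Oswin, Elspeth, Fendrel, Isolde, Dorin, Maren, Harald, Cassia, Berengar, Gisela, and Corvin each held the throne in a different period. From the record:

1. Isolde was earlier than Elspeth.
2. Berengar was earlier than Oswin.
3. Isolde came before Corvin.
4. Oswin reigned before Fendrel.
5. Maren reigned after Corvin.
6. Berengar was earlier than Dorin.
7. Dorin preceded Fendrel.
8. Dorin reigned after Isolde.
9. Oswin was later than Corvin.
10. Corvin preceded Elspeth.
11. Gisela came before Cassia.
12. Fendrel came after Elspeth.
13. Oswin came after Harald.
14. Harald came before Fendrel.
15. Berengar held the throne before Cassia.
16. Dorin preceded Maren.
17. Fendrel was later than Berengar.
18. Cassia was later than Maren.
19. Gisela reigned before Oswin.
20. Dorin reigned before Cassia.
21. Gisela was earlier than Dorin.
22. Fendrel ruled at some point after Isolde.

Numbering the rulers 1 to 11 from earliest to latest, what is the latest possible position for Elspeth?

Elspeth must come before Fendrel — 1 ruler forced after them.
Everything else can be placed before Elspeth in some valid order, so Elspeth can sit as late as position 11 − 1 = 10.

10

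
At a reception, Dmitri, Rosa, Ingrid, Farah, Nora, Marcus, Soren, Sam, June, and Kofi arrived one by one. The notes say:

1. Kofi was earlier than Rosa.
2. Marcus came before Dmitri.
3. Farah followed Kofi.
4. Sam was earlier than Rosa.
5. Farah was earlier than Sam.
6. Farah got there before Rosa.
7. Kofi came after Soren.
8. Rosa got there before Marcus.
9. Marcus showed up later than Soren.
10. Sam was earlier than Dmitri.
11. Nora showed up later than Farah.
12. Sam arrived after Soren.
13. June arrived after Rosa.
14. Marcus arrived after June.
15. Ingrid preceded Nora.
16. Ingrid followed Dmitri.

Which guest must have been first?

Soren

Soren has a chain of constraints placing them before every other guest, so Soren must be first.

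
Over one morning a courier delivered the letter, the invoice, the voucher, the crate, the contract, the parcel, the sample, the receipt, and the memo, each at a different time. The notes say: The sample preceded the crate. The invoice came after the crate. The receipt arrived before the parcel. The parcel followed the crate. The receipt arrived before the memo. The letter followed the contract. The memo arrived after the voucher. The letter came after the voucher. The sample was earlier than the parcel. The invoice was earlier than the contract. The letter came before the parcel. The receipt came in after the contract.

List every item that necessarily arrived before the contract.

the crate, the invoice, the sample

Directly stated before the contract: the invoice.
The crate reaches the contract via the crate → the invoice → the contract.
The sample reaches the contract via the sample → the crate → the invoice → the contract.
No chain forces the voucher (or any of the others) ahead of the contract.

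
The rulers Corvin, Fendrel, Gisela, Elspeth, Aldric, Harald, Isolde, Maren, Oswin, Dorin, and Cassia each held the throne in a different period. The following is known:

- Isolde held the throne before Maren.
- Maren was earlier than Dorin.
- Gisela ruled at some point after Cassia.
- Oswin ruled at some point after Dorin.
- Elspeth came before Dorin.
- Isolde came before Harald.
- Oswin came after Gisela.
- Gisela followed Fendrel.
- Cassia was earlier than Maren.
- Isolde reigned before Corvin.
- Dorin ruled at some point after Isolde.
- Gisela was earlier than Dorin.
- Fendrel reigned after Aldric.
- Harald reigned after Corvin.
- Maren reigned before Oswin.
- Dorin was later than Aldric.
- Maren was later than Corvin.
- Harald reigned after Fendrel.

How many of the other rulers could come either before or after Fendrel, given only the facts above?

Forced before Fendrel: Aldric; forced after Fendrel: Dorin, Gisela, Harald, and Oswin.
That leaves Cassia, Corvin, Elspeth, Isolde, and Maren with no forced order relative to Fendrel — 5.

5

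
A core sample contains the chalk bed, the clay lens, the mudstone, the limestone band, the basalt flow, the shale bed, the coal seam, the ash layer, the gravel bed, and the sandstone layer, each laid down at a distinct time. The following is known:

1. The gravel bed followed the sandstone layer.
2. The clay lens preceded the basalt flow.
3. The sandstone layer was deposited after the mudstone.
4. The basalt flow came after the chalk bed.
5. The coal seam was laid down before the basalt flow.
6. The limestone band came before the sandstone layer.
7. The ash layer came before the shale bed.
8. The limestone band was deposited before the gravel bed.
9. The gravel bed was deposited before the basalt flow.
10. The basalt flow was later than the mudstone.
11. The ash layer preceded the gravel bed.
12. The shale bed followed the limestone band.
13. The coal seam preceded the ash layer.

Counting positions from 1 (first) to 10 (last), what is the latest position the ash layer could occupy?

The ash layer must come before the basalt flow, the gravel bed, and the shale bed — 3 layers forced after it.
Everything else can be placed before the ash layer in some valid order, so the ash layer can sit as late as position 10 − 3 = 7.

7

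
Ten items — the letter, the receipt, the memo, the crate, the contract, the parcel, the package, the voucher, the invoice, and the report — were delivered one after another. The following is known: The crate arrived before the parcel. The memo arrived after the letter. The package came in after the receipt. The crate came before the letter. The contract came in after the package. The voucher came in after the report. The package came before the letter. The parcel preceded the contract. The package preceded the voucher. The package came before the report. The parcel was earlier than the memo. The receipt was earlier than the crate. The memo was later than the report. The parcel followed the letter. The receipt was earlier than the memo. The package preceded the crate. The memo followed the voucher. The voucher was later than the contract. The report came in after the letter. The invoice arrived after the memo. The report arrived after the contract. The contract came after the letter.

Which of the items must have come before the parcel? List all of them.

Directly stated before the parcel: the crate and the letter.
The package reaches the parcel via the package → the crate → the parcel.
The receipt reaches the parcel via the receipt → the crate → the parcel.

the crate, the letter, the package, the receipt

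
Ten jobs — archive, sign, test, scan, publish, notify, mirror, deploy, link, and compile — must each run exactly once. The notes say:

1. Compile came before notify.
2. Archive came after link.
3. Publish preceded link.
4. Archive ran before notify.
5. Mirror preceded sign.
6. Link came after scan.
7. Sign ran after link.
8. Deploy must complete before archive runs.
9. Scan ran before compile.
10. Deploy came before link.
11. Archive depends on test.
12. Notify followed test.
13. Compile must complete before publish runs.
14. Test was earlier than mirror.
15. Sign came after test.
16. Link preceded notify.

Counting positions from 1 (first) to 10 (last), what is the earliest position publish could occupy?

3

Compile and scan must both come before publish — 2 forced predecessors.
Nothing else is forced ahead of publish, so its earliest slot is position 2 + 1 = 3.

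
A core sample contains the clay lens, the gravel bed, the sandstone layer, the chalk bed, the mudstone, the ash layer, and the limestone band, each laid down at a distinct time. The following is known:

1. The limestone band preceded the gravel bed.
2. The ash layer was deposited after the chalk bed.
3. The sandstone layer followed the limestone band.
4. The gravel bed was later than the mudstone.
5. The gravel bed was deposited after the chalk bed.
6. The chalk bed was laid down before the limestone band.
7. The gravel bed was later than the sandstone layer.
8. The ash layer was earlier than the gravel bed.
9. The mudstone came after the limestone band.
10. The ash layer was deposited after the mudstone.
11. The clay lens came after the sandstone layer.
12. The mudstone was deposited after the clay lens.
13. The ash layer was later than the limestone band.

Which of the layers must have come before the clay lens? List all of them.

the chalk bed, the limestone band, the sandstone layer

Directly stated before the clay lens: the sandstone layer.
The chalk bed reaches the clay lens via the chalk bed → the limestone band → the sandstone layer → the clay lens.
The limestone band reaches the clay lens via the limestone band → the sandstone layer → the clay lens.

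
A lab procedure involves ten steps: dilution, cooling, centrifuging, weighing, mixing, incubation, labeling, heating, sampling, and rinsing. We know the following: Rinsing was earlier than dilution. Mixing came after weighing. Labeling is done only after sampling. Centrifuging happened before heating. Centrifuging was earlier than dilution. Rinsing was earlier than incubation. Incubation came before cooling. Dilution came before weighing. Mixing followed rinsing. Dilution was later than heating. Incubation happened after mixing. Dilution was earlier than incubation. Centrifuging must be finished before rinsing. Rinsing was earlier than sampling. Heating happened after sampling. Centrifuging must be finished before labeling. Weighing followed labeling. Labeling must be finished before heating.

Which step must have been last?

cooling

Every other step has a chain of constraints placing it before cooling, so cooling is last.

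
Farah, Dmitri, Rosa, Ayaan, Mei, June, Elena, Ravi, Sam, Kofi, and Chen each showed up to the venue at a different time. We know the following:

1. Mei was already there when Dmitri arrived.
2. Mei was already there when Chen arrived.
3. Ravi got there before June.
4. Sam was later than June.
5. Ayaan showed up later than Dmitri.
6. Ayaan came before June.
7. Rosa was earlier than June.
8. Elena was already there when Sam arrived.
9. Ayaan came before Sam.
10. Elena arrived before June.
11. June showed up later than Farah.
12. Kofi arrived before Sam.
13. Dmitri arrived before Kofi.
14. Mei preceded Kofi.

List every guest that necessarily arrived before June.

Directly stated before June: Ayaan, Elena, Farah, Ravi, and Rosa.
Dmitri reaches June via Dmitri → Ayaan → June.
Mei reaches June via Mei → Dmitri → Ayaan → June.
No chain forces Sam (or any of the others) ahead of June.

Ayaan, Dmitri, Elena, Farah, Mei, Ravi, Rosa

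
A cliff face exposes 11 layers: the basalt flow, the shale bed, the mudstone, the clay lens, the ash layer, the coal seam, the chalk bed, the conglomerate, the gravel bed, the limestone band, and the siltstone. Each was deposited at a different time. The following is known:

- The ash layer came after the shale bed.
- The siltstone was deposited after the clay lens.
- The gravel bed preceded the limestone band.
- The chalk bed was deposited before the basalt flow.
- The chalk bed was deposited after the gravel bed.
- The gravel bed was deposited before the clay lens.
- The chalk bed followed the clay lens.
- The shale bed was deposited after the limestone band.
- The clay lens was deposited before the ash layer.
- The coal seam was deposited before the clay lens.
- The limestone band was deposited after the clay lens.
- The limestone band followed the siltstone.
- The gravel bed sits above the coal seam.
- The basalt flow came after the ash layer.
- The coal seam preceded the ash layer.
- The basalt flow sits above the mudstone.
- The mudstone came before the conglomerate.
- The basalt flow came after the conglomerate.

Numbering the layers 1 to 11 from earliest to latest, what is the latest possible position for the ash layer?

The ash layer must come before the basalt flow — 1 layer forced after it.
Everything else can be placed before the ash layer in some valid order, so the ash layer can sit as late as position 11 − 1 = 10.

10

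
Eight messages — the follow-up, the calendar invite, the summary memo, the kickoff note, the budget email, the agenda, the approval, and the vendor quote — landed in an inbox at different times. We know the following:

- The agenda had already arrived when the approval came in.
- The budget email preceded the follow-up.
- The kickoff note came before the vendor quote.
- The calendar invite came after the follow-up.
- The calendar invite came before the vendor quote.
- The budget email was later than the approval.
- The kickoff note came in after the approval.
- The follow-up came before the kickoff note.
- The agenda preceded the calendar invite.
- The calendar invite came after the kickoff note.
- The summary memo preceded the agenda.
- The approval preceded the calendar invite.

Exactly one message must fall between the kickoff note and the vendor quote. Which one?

Tracing the constraints gives the kickoff note → the calendar invite → the vendor quote, so the calendar invite sits after the kickoff note and before the vendor quote.
No other message is forced both after the kickoff note and before the vendor quote.

the calendar invite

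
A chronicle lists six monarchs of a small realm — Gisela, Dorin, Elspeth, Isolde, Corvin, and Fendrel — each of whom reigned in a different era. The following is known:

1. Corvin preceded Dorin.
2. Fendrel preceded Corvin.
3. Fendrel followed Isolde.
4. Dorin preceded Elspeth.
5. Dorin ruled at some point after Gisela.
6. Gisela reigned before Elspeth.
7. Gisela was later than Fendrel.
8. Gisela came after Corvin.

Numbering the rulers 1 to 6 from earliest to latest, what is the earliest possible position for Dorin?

5

Corvin, Fendrel, Gisela, and Isolde must all come before Dorin — 4 forced predecessors.
Nothing else is forced ahead of Dorin, so their earliest slot is position 4 + 1 = 5.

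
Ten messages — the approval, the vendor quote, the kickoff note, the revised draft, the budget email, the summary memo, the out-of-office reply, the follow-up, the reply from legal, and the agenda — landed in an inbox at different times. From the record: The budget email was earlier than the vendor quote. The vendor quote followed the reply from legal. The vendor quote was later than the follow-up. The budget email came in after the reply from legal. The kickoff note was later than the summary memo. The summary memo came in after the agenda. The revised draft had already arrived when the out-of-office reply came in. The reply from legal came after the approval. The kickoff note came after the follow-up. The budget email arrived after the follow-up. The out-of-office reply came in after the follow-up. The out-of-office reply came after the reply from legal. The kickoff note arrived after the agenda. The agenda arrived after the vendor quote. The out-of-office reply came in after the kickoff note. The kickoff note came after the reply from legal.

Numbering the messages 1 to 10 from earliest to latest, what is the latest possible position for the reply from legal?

The reply from legal must come before the agenda, the budget email, the kickoff note, the out-of-office reply, the summary memo, and the vendor quote — 6 messages forced after it.
Everything else can be placed before the reply from legal in some valid order, so the reply from legal can sit as late as position 10 − 6 = 4.

4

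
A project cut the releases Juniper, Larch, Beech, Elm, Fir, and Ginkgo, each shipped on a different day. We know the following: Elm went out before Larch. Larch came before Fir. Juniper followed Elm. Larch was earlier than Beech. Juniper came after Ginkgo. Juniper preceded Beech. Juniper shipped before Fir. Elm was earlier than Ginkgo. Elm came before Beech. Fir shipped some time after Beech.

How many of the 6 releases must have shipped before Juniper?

2

Directly stated before Juniper: Elm and Ginkgo.
No chain forces Larch (or any of the others) ahead of Juniper.
That's Elm and Ginkgo — 2 in all.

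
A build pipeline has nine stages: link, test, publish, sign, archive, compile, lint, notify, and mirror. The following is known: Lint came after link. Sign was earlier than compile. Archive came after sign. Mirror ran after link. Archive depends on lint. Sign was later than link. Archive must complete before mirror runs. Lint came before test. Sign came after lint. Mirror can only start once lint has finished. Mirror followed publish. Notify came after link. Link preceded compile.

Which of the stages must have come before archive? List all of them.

Directly stated before archive: lint and sign.
Link reaches archive via link → lint → archive.
No chain forces notify (or any of the others) ahead of archive.

link, lint, sign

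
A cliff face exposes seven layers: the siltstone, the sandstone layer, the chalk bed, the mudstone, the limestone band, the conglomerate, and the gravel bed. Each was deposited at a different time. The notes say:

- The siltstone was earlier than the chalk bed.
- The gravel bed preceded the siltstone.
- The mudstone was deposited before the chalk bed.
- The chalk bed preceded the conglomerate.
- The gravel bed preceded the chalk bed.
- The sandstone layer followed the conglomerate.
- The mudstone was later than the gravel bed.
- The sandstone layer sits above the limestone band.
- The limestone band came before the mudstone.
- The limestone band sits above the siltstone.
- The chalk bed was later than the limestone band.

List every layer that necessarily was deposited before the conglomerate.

Directly stated before the conglomerate: the chalk bed.
The gravel bed reaches the conglomerate via the gravel bed → the chalk bed → the conglomerate.
The limestone band reaches the conglomerate via the limestone band → the chalk bed → the conglomerate.
The mudstone reaches the conglomerate via the mudstone → the chalk bed → the conglomerate.
Likewise the siltstone reaches the conglomerate by chaining the stated constraints.
No chain forces the sandstone layer ahead of the conglomerate.

the chalk bed, the gravel bed, the limestone band, the mudstone, the siltstone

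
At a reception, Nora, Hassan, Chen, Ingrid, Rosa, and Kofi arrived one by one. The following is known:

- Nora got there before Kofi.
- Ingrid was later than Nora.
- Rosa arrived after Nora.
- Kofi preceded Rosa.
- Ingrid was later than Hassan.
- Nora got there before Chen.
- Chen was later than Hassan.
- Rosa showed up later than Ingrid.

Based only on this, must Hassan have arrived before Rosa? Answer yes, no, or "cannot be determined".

yes

Chain the constraints: Hassan → Ingrid → Rosa. Each link is directly stated, so Hassan comes before Rosa.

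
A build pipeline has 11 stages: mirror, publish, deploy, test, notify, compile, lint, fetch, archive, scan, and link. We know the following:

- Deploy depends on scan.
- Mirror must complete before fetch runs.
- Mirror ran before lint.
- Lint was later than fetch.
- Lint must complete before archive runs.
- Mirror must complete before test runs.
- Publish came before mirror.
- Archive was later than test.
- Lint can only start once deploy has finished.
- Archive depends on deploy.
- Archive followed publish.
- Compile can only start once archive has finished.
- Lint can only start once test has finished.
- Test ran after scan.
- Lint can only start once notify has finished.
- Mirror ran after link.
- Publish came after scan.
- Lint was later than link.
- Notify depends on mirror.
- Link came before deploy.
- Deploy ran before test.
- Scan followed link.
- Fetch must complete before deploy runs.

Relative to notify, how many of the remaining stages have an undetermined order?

3

Forced before notify: link, mirror, publish, and scan; forced after notify: archive, compile, and lint.
That leaves deploy, fetch, and test with no forced order relative to notify — 3.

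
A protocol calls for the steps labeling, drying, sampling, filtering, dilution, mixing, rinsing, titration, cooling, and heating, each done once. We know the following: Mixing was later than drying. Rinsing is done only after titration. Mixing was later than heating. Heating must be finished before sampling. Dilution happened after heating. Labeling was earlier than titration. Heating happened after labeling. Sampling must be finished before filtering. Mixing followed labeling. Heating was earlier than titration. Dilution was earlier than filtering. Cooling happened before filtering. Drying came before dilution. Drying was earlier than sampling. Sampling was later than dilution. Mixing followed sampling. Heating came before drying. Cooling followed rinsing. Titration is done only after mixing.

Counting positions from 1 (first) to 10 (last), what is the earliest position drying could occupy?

3

Heating and labeling must both come before drying — 2 forced predecessors.
Nothing else is forced ahead of drying, so its earliest slot is position 2 + 1 = 3.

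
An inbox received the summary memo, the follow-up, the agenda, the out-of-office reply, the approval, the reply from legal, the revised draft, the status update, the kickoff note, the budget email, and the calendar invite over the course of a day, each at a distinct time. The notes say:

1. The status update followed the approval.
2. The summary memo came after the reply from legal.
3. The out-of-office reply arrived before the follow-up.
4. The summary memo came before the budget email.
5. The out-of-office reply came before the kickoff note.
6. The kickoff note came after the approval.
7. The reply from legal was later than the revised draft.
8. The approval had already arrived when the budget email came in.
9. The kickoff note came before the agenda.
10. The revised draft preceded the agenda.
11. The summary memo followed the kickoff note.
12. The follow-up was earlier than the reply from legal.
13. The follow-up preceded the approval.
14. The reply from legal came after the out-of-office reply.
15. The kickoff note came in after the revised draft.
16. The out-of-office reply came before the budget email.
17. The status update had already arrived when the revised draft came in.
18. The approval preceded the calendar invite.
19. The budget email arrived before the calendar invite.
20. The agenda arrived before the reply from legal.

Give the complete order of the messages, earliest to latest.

The constraints fix every adjacent pair, so only one ordering works:
the out-of-office reply → the follow-up → the approval → the status update → the revised draft → the kickoff note → the agenda → the reply from legal → the summary memo → the budget email → the calendar invite.

the out-of-office reply, the follow-up, the approval, the status update, the revised draft, the kickoff note, the agenda, the reply from legal, the summary memo, the budget email, the calendar invite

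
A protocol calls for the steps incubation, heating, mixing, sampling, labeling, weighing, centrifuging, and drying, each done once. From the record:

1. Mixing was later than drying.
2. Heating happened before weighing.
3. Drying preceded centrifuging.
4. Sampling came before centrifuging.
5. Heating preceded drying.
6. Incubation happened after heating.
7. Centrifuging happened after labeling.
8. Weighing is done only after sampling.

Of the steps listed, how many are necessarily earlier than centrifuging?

Directly stated before centrifuging: drying, labeling, and sampling.
Heating reaches centrifuging via heating → drying → centrifuging.
No chain forces incubation (or any of the others) ahead of centrifuging.
That's drying, heating, labeling, and sampling — 4 in all.

4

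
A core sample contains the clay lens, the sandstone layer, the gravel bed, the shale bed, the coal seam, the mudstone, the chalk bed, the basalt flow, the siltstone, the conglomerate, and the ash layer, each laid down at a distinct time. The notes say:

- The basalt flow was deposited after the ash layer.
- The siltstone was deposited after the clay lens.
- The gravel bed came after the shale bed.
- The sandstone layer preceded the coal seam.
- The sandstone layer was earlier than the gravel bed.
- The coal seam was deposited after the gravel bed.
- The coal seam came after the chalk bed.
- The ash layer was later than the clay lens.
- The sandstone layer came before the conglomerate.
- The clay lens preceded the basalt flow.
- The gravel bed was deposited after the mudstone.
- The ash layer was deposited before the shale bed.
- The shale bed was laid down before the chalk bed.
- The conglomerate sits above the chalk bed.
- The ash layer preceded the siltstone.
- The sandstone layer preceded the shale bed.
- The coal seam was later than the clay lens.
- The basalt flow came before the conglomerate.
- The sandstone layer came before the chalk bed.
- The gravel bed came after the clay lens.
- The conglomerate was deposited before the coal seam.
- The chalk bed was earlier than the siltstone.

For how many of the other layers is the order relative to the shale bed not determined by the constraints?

2

Forced before the shale bed: the ash layer, the clay lens, and the sandstone layer; forced after the shale bed: the chalk bed, the coal seam, the conglomerate, the gravel bed, and the siltstone.
That leaves the basalt flow and the mudstone with no forced order relative to the shale bed — 2.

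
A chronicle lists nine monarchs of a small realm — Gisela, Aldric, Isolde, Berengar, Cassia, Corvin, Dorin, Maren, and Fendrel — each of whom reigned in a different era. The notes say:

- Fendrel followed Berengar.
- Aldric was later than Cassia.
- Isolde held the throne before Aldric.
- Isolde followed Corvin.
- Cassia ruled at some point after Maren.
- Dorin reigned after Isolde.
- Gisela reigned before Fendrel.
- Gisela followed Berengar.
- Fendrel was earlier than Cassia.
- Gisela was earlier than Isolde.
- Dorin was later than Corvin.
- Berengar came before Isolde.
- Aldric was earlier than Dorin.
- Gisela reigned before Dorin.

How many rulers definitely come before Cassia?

4

Directly stated before Cassia: Fendrel and Maren.
Berengar reaches Cassia via Berengar → Fendrel → Cassia.
Gisela reaches Cassia via Gisela → Fendrel → Cassia.
That's Berengar, Fendrel, Gisela, and Maren — 4 in all.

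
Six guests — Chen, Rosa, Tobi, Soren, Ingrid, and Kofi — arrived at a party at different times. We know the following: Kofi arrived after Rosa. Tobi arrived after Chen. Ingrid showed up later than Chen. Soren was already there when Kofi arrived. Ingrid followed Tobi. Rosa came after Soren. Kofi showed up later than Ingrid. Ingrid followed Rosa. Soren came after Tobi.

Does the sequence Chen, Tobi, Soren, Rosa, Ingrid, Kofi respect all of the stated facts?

yes

Check each stated constraint against the proposed order — e.g. Soren is ahead of Kofi; Chen is ahead of Ingrid. Every pair is in the required order; nothing is violated.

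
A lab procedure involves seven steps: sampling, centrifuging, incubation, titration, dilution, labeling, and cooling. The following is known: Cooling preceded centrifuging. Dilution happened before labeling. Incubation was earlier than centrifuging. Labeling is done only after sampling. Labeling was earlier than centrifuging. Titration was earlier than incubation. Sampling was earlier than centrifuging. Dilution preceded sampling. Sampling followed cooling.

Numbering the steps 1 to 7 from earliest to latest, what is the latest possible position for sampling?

5

Sampling must come before centrifuging and labeling — 2 steps forced after it.
Everything else can be placed before sampling in some valid order, so sampling can sit as late as position 7 − 2 = 5.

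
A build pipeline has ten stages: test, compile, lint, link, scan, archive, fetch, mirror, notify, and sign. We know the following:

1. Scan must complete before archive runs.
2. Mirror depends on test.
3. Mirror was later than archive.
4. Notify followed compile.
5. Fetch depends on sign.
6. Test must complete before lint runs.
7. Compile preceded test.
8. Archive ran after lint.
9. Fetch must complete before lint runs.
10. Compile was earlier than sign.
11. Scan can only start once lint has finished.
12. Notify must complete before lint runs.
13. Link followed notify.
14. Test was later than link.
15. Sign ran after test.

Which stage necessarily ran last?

Every other stage has a chain of constraints placing it before mirror, so mirror is last.

mirror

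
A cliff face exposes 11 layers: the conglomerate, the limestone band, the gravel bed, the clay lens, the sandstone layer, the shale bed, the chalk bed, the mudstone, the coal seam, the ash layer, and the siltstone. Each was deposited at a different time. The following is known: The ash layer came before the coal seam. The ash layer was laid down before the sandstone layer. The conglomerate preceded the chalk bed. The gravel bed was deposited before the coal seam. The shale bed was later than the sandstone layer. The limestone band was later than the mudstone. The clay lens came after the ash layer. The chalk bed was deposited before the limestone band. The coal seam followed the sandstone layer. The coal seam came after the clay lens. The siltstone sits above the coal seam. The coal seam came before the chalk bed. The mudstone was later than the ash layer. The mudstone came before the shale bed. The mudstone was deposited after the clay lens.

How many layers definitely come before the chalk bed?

Directly stated before the chalk bed: the coal seam and the conglomerate.
The ash layer reaches the chalk bed via the ash layer → the coal seam → the chalk bed.
The clay lens reaches the chalk bed via the clay lens → the coal seam → the chalk bed.
The gravel bed reaches the chalk bed via the gravel bed → the coal seam → the chalk bed.
Likewise the sandstone layer reaches the chalk bed by chaining the stated constraints.
No chain forces the siltstone (or any of the others) ahead of the chalk bed.
That's the ash layer, the clay lens, the coal seam, the conglomerate, the gravel bed, and the sandstone layer — 6 in all.

6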